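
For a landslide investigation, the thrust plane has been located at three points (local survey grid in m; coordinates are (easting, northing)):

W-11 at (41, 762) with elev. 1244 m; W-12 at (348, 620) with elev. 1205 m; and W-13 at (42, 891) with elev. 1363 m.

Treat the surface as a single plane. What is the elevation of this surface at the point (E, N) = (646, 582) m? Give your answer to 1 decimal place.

1259.0 m

Two edge vectors: W-11→W-12 = (307, -142, -39), W-11→W-13 = (1, 129, 119).
Normal n = (W-11→W-12) × (W-11→W-13) = (-11867, -36572, 39745).
So ∂z/∂E = −n_x/n_z = 0.29858 and ∂z/∂N = −n_y/n_z = 0.92017.
Intercept c from W-11: 1244 − 12.24 − 701.17 = 530.59.
At (646, 582): z = 192.9 + 535.5 + 530.59 = 1259.0 m.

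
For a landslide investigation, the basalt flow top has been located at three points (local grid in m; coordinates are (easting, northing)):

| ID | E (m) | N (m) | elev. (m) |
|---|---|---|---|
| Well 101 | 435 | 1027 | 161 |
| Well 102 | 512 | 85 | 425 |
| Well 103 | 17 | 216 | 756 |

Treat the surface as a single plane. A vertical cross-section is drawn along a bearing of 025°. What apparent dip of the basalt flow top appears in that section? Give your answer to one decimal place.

Two edge vectors: Well 101→Well 102 = (77, -942, 264), Well 101→Well 103 = (-418, -811, 595).
Normal n = (Well 101→Well 102) × (Well 101→Well 103) = (-346386, -156167, -456203).
So ∂z/∂E = −n_x/n_z = −0.75928 and ∂z/∂N = −n_y/n_z = −0.34232.
Unit vector along 025° is (sin 25°, cos 25°) = (0.4226, 0.9063).
Slope in that direction = a·(0.4226) + b·(0.9063) = −0.63113.
Apparent dip = arctan|0.63113| = 32.3° (true dip is 39.8°, so apparent ≤ true as expected).

32.3°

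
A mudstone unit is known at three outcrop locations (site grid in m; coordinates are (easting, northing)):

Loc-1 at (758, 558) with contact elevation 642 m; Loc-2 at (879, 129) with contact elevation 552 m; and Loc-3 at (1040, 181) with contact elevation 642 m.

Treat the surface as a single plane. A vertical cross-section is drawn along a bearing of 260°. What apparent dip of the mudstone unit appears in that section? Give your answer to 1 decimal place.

Two edge vectors: Loc-1→Loc-2 = (121, -429, -90), Loc-1→Loc-3 = (282, -377, 0).
Normal n = (Loc-1→Loc-2) × (Loc-1→Loc-3) = (-33930, -25380, 75361).
So ∂z/∂E = −n_x/n_z = 0.45023 and ∂z/∂N = −n_y/n_z = 0.33678.
Unit vector along 260° is (sin 260°, cos 260°) = (-0.9848, -0.1736).
Slope in that direction = a·(-0.9848) + b·(-0.1736) = −0.50187.
Apparent dip = arctan|0.50187| = 26.7° (true dip is 29.3°, so apparent ≤ true as expected).

26.7°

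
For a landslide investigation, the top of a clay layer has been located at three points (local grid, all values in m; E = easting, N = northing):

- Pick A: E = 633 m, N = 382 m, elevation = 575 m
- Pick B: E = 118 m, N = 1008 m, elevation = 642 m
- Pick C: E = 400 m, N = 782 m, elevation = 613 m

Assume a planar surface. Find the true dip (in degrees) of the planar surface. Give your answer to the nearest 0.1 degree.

4.7°

Let the plane be z = a·E + b·N + c.
Pick B−Pick A: −515a + 626b = 67;  Pick C−Pick A: −233a + 400b = 38.
Solving gives a = −0.05008, b = 0.06583.
Gradient magnitude |∇z| = √(a² + b²) = √(0.00251 + 0.00433) = 0.08271.
True dip = arctan(0.08271) = 4.7°, dipping toward SE (azimuth ≈ 143°).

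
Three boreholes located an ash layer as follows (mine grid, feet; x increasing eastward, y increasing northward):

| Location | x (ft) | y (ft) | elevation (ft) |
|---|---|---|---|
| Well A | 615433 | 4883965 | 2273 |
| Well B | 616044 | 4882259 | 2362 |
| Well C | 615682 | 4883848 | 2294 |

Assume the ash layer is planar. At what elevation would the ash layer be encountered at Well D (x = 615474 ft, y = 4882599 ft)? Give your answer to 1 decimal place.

Let the plane be z = a·x + b·y + c.
Well B−Well A: 611a − 1706b = 89;  Well C−Well A: 249a − 117b = 21.
Solving gives a = 0.071928946, b = −0.026407628.
Then c = 2273 − a·615433 − b·4883965 = 86979.49.
At (615474, 4882599): z = 44270.4 − 128937.9 + 86979.49 = 2312.0 ft.

2312.0 ft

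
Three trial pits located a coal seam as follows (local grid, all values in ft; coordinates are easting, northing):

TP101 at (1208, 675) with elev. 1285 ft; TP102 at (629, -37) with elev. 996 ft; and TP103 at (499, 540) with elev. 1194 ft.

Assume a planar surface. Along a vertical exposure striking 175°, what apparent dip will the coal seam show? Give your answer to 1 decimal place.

Let the plane be z = a·easting + b·northing + c.
TP102−TP101: −579a − 712b = −289;  TP103−TP101: −709a − 135b = −91.
Solving gives a = 0.06042, b = 0.35677.
Unit vector along 175° is (sin 175°, cos 175°) = (0.0872, -0.9962).
Slope in that direction = a·(0.0872) + b·(-0.9962) = −0.35014.
Apparent dip = arctan|0.35014| = 19.3° (true dip is 19.9°, so apparent ≤ true as expected).

19.3°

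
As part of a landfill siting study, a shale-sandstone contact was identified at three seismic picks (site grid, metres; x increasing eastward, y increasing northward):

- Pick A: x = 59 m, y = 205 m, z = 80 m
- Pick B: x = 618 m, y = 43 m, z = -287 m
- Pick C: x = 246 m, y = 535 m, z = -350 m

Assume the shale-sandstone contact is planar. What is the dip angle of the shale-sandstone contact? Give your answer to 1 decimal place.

Two edge vectors: Pick A→Pick B = (559, -162, -367), Pick A→Pick C = (187, 330, -430).
Normal n = (Pick A→Pick B) × (Pick A→Pick C) = (190770, 171741, 214764).
So ∂z/∂x = −n_x/n_z = −0.88828 and ∂z/∂y = −n_y/n_z = −0.79967.
Gradient magnitude |∇z| = √(a² + b²) = √(0.78904 + 0.63948) = 1.19520.
True dip = arctan(1.19520) = 50.1°, dipping toward NE (azimuth ≈ 048°).

50.1°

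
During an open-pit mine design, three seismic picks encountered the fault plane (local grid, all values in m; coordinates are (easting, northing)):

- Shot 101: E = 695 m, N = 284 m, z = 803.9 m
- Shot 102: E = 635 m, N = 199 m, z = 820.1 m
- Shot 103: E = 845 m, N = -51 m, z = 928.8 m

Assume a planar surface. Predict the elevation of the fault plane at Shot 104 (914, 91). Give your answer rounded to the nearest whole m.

897 m

Let the plane be z = a·E + b·N + c.
Shot 102−Shot 101: −60a − 85b = 16.2;  Shot 103−Shot 101: 150a − 335b = 124.9.
Solving gives a = 0.15798, b = −0.30210.
Then c = 803.9 − a·695 − b·284 = 779.90.
At (914, 91): z = 144.4 − 27.5 + 779.90 = 896.8 m.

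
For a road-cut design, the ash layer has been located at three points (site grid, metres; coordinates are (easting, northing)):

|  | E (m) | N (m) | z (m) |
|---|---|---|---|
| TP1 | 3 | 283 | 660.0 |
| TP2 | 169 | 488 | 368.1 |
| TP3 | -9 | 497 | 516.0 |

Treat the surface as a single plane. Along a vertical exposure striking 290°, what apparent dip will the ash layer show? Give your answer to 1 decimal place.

Two edge vectors: TP1→TP2 = (166, 205, -291.9), TP1→TP3 = (-12, 214, -144).
Normal n = (TP1→TP2) × (TP1→TP3) = (32946.6, 27406.8, 37984).
So ∂z/∂E = −n_x/n_z = −0.86738 and ∂z/∂N = −n_y/n_z = −0.72154.
Unit vector along 290° is (sin 290°, cos 290°) = (-0.9397, 0.3420).
Slope in that direction = a·(-0.9397) + b·(0.3420) = 0.56829.
Apparent dip = arctan|0.56829| = 29.6° (true dip is 48.4°, so apparent ≤ true as expected).

29.6°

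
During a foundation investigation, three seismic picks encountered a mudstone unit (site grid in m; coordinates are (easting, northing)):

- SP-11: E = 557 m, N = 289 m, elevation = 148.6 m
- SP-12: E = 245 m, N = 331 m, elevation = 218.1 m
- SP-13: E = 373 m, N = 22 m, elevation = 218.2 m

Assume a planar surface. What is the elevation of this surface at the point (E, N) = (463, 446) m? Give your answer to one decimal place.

155.4 m

Let the plane be z = a·E + b·N + c.
SP-12−SP-11: −312a + 42b = 69.5;  SP-13−SP-11: −184a − 267b = 69.6.
Solving gives a = −0.23596, b = −0.09807.
Then c = 148.6 − a·557 − b·289 = 308.37.
At (463, 446): z = −109.2 − 43.7 + 308.37 = 155.4 m.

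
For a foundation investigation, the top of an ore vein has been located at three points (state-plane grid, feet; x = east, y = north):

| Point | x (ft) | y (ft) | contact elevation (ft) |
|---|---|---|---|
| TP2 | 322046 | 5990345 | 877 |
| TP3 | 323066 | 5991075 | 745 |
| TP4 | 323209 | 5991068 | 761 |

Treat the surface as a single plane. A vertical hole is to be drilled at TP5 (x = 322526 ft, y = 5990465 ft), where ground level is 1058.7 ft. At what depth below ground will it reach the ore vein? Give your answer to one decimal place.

Let the plane be z = a·x + b·y + c.
TP3−TP2: 1020a + 730b = −132;  TP4−TP2: 1163a + 723b = −116.
Solving gives a = 0.096440420, b = −0.315574285.
Then c = 877 − a·322046 − b·5990345 = 1860217.59.
At (322526, 5990465): z_contact = 31104.54 − 1890436.71 + 1860217.59 = 885.42 ft.
Depth below ground = 1058.7 − 885.42 = 173.3 ft.

173.3 ft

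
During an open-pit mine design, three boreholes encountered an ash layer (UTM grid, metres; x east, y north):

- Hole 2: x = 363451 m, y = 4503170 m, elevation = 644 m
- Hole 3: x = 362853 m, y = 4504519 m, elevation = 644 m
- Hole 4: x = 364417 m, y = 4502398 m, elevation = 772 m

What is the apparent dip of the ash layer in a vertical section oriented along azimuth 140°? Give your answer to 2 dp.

Two edge vectors: Hole 2→Hole 3 = (-598, 1349, 0), Hole 2→Hole 4 = (966, -772, 128).
Normal n = (Hole 2→Hole 3) × (Hole 2→Hole 4) = (172672, 76544, -841478).
So ∂z/∂x = −n_x/n_z = 0.20520 and ∂z/∂y = −n_y/n_z = 0.09096.
Unit vector along 140° is (sin 140°, cos 140°) = (0.6428, -0.7660).
Slope in that direction = a·(0.6428) + b·(-0.7660) = 0.06222.
Apparent dip = arctan|0.06222| = 3.56° (true dip is 12.7°, so apparent ≤ true as expected).

3.56°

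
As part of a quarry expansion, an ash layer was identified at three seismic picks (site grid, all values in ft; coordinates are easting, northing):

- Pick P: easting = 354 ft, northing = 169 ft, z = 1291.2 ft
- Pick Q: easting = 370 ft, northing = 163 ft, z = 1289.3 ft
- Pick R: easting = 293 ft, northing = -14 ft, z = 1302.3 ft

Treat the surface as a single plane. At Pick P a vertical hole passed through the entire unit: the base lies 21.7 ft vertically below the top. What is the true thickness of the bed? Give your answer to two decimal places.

21.53 ft

Let the plane be z = a·easting + b·northing + c.
Pick Q−Pick P: 16a − 6b = −1.9;  Pick R−Pick P: −61a − 183b = 11.1.
Solving gives a = −0.12577, b = −0.01873.
|∇z| = √(a²+b²) = 0.12716, so dip δ = arctan(0.12716) = 7.25°.
True thickness = vertical thickness × cos δ = 21.7 × cos 7.25° = 21.53 ft.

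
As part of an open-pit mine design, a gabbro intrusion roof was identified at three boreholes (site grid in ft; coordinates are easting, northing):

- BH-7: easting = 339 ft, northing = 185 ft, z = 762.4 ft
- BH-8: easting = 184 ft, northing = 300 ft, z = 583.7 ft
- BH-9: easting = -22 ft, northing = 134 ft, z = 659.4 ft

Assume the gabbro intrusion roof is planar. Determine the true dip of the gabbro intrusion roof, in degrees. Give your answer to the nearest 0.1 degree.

46.9°

Let the plane be z = a·easting + b·northing + c.
BH-8−BH-7: −155a + 115b = −178.7;  BH-9−BH-7: −361a − 51b = −103.
Solving gives a = 0.42409, b = −0.98231.
Gradient magnitude |∇z| = √(a² + b²) = √(0.17986 + 0.96493) = 1.06995.
True dip = arctan(1.06995) = 46.9°, dipping toward NNW (azimuth ≈ 337°).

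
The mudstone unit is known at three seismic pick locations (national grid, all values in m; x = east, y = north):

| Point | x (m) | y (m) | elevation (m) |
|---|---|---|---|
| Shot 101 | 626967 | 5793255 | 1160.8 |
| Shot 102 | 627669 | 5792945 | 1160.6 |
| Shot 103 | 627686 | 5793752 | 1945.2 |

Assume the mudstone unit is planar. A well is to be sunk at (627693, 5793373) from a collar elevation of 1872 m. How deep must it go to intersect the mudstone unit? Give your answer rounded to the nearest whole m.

Two edge vectors: Shot 101→Shot 102 = (702, -310, -0.2), Shot 101→Shot 103 = (719, 497, 784.4).
Normal n = (Shot 101→Shot 102) × (Shot 101→Shot 103) = (-243064.6, -550792.6, 571784).
So ∂z/∂x = −n_x/n_z = 0.42509864 and ∂z/∂y = −n_y/n_z = 0.96328788.
Intercept c from Shot 101: 1160.8 − 266522.82 − 5580572.36 = −5845934.37.
At (627693, 5793373): z_contact = 266831.4 + 5580686.0 − 5845934.37 = 1583.1 m.
Depth below ground = 1872 − 1583.1 = 289 m.

289 m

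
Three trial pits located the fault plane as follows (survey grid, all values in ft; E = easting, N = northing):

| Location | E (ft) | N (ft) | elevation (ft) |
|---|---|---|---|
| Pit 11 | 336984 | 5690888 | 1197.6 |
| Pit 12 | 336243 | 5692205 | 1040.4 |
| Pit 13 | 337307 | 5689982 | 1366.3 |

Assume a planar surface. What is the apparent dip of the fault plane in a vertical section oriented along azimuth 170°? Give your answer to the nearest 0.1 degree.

13.5°

Two edge vectors: Pit 11→Pit 12 = (-741, 1317, -157.2), Pit 11→Pit 13 = (323, -906, 168.7).
Normal n = (Pit 11→Pit 12) × (Pit 11→Pit 13) = (79754.7, 74231.1, 245955).
So ∂z/∂E = −n_x/n_z = −0.32427 and ∂z/∂N = −n_y/n_z = −0.30181.
Unit vector along 170° is (sin 170°, cos 170°) = (0.1736, -0.9848).
Slope in that direction = a·(0.1736) + b·(-0.9848) = 0.24091.
Apparent dip = arctan|0.24091| = 13.5° (true dip is 23.9°, so apparent ≤ true as expected).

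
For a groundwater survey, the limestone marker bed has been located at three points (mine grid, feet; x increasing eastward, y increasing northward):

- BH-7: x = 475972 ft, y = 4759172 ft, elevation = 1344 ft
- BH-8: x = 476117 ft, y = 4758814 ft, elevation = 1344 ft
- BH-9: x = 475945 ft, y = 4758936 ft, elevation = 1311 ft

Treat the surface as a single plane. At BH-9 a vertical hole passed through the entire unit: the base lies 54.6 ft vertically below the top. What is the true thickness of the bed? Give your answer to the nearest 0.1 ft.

Let the plane be z = a·x + b·y + c.
BH-8−BH-7: 145a − 358b = 0;  BH-9−BH-7: −27a − 236b = −33.
Solving gives a = 0.26920, b = 0.10903.
|∇z| = √(a²+b²) = 0.29044, so dip δ = arctan(0.29044) = 16.20°.
True thickness = vertical thickness × cos δ = 54.6 × cos 16.20° = 52.4 ft.

52.4 ft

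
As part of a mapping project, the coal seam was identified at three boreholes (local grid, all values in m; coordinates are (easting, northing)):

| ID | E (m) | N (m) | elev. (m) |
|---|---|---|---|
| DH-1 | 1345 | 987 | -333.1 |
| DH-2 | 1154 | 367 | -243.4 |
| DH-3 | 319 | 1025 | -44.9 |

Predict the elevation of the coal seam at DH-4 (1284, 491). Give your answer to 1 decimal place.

Let the plane be z = a·E + b·N + c.
DH-2−DH-1: −191a − 620b = 89.7;  DH-3−DH-1: −1026a + 38b = 288.2.
Solving gives a = −0.283026, b = −0.057487.
Then c = -333.1 − a·1345 − b·987 = 104.31.
At (1284, 491): z = −363.4 − 28.2 + 104.31 = -287.3 m.

-287.3 m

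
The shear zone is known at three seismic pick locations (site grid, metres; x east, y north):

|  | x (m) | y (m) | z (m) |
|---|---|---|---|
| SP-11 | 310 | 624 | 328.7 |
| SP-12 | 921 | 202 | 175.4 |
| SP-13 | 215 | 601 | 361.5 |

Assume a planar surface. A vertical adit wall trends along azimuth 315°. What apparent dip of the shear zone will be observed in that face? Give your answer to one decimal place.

8.8°

Two edge vectors: SP-11→SP-12 = (611, -422, -153.3), SP-11→SP-13 = (-95, -23, 32.8).
Normal n = (SP-11→SP-12) × (SP-11→SP-13) = (-17367.5, -5477.3, -54143).
So ∂z/∂x = −n_x/n_z = −0.32077 and ∂z/∂y = −n_y/n_z = −0.10116.
Unit vector along 315° is (sin 315°, cos 315°) = (-0.7071, 0.7071).
Slope in that direction = a·(-0.7071) + b·(0.7071) = 0.15529.
Apparent dip = arctan|0.15529| = 8.8° (true dip is 18.6°, so apparent ≤ true as expected).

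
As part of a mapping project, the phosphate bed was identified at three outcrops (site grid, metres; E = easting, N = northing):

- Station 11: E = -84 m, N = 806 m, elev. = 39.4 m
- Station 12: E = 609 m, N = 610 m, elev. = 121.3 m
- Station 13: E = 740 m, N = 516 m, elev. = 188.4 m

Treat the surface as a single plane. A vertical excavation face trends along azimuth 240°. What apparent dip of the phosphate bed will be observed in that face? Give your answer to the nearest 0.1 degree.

29.8°

Two edge vectors: Station 11→Station 12 = (693, -196, 81.9), Station 11→Station 13 = (824, -290, 149).
Normal n = (Station 11→Station 12) × (Station 11→Station 13) = (-5453, -35771.4, -39466).
So ∂z/∂E = −n_x/n_z = −0.13817 and ∂z/∂N = −n_y/n_z = −0.90639.
Unit vector along 240° is (sin 240°, cos 240°) = (-0.8660, -0.5000).
Slope in that direction = a·(-0.8660) + b·(-0.5000) = 0.57285.
Apparent dip = arctan|0.57285| = 29.8° (true dip is 42.5°, so apparent ≤ true as expected).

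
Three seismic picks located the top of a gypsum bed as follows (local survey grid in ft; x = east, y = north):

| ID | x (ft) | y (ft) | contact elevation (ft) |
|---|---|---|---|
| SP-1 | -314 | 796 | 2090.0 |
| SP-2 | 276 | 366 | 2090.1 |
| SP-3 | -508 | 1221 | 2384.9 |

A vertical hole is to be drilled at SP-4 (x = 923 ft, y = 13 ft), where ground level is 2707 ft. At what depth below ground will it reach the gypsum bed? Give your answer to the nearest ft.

494 ft

Let the plane be z = a·x + b·y + c.
SP-2−SP-1: 590a − 430b = 0.1;  SP-3−SP-1: −194a + 425b = 294.9.
Solving gives a = 0.75808, b = 1.03992.
Then c = 2090 − a·-314 − b·796 = 1500.26.
At (923, 13): z_contact = 699.7 + 13.5 + 1500.26 = 2213.5 ft.
Depth below ground = 2707 − 2213.5 = 494 ft.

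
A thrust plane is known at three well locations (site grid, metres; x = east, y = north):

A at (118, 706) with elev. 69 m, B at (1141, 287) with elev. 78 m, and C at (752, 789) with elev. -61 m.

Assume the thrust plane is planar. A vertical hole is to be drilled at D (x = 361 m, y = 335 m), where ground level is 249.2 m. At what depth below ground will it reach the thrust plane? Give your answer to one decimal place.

70.7 m

Let the plane be z = a·x + b·y + c.
B−A: 1023a − 419b = 9;  C−A: 634a + 83b = −130.
Solving gives a = −0.153251, b = −0.395647.
Then c = 69 − a·118 − b·706 = 366.41.
At (361, 335): z_contact = −55.32 − 132.54 + 366.41 = 178.54 m.
Depth below ground = 249.2 − 178.54 = 70.7 m.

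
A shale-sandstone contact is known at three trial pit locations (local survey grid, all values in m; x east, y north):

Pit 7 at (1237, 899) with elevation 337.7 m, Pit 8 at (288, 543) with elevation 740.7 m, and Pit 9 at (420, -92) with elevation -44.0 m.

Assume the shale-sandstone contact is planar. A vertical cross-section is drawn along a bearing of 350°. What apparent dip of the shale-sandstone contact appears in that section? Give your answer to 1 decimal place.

50.0°

Two edge vectors: Pit 7→Pit 8 = (-949, -356, 403), Pit 7→Pit 9 = (-817, -991, -381.7).
Normal n = (Pit 7→Pit 8) × (Pit 7→Pit 9) = (535258.2, -691484.3, 649607).
So ∂z/∂x = −n_x/n_z = −0.82397 and ∂z/∂y = −n_y/n_z = 1.06447.
Unit vector along 350° is (sin 350°, cos 350°) = (-0.1736, 0.9848).
Slope in that direction = a·(-0.1736) + b·(0.9848) = 1.19138.
Apparent dip = arctan|1.19138| = 50.0° (true dip is 53.4°, so apparent ≤ true as expected).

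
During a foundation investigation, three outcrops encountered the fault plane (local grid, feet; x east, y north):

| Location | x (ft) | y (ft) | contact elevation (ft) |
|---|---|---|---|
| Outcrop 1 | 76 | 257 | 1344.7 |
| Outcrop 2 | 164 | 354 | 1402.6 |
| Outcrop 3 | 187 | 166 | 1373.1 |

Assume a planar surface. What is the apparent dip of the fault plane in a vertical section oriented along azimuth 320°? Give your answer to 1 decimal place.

Let the plane be z = a·x + b·y + c.
Outcrop 2−Outcrop 1: 88a + 97b = 57.9;  Outcrop 3−Outcrop 1: 111a − 91b = 28.4.
Solving gives a = 0.42736, b = 0.20920.
Unit vector along 320° is (sin 320°, cos 320°) = (-0.6428, 0.7660).
Slope in that direction = a·(-0.6428) + b·(0.7660) = −0.11445.
Apparent dip = arctan|0.11445| = 6.5° (true dip is 25.4°, so apparent ≤ true as expected).

6.5°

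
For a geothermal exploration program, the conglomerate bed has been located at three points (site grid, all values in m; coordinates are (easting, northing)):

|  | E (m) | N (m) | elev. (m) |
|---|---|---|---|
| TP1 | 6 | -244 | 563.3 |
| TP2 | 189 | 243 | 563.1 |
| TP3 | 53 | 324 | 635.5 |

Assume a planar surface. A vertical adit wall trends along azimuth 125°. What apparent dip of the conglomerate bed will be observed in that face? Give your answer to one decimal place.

24.2°

Two edge vectors: TP1→TP2 = (183, 487, -0.2), TP1→TP3 = (47, 568, 72.2).
Normal n = (TP1→TP2) × (TP1→TP3) = (35275, -13222, 81055).
So ∂z/∂E = −n_x/n_z = −0.43520 and ∂z/∂N = −n_y/n_z = 0.16312.
Unit vector along 125° is (sin 125°, cos 125°) = (0.8192, -0.5736).
Slope in that direction = a·(0.8192) + b·(-0.5736) = −0.45006.
Apparent dip = arctan|0.45006| = 24.2° (true dip is 24.9°, so apparent ≤ true as expected).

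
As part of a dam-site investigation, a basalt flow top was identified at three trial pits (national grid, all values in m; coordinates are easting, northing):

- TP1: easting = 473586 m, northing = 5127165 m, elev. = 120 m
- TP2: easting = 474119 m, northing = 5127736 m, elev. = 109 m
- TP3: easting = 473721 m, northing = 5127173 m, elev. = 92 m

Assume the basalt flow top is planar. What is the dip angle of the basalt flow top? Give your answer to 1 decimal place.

16.0°

Two edge vectors: TP1→TP2 = (533, 571, -11), TP1→TP3 = (135, 8, -28).
Normal n = (TP1→TP2) × (TP1→TP3) = (-15900, 13439, -72821).
So ∂z/∂easting = −n_x/n_z = −0.21834 and ∂z/∂northing = −n_y/n_z = 0.18455.
Gradient magnitude |∇z| = √(a² + b²) = √(0.04767 + 0.03406) = 0.28589.
True dip = arctan(0.28589) = 16.0°, dipping toward SE (azimuth ≈ 130°).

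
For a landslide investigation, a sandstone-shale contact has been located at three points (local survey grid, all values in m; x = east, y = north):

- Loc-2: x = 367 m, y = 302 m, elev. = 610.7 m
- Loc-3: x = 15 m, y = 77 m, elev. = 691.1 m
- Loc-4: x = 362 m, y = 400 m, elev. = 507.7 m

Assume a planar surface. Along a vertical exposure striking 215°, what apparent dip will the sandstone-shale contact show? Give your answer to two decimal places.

Let the plane be z = a·x + b·y + c.
Loc-3−Loc-2: −352a − 225b = 80.4;  Loc-4−Loc-2: −5a + 98b = −103.
Solving gives a = 0.42940, b = −1.02911.
Unit vector along 215° is (sin 215°, cos 215°) = (-0.5736, -0.8192).
Slope in that direction = a·(-0.5736) + b·(-0.8192) = 0.59670.
Apparent dip = arctan|0.59670| = 30.82° (true dip is 48.1°, so apparent ≤ true as expected).

30.82°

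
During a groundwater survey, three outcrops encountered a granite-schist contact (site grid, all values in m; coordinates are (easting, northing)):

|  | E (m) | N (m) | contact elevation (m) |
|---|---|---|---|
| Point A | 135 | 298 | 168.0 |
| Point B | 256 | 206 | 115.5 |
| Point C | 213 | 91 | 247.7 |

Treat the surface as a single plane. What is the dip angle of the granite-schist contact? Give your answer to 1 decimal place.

51.9°

Let the plane be z = a·E + b·N + c.
Point B−Point A: 121a − 92b = −52.5;  Point C−Point A: 78a − 207b = 79.7.
Solving gives a = −1.01840, b = −0.76877.
Gradient magnitude |∇z| = √(a² + b²) = √(1.03715 + 0.59101) = 1.27599.
True dip = arctan(1.27599) = 51.9°, dipping toward NE (azimuth ≈ 053°).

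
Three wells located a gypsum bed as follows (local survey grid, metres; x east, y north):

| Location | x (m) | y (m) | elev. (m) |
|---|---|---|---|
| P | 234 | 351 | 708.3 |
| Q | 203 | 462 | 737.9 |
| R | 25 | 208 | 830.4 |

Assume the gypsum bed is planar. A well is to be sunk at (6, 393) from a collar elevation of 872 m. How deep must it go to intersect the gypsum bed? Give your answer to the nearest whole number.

Two edge vectors: P→Q = (-31, 111, 29.6), P→R = (-209, -143, 122.1).
Normal n = (P→Q) × (P→R) = (17785.9, -2401.3, 27632).
So ∂z/∂x = −n_x/n_z = −0.64367 and ∂z/∂y = −n_y/n_z = 0.08690.
Intercept c from P: 708.3 + 150.62 − 30.50 = 828.42.
At (6, 393): z_contact = −3.9 + 34.2 + 828.42 = 858.7 m.
Depth below ground = 872 − 858.7 = 13 m.

13 m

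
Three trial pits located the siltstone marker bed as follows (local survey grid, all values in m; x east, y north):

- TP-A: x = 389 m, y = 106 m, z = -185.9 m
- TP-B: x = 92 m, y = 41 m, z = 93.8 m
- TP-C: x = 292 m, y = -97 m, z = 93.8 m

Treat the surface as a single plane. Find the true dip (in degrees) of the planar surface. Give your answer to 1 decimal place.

51.5°

Let the plane be z = a·x + b·y + c.
TP-B−TP-A: −297a − 65b = 279.7;  TP-C−TP-A: −97a − 203b = 279.7.
Solving gives a = −0.71497, b = −1.03619.
Gradient magnitude |∇z| = √(a² + b²) = √(0.51119 + 1.07370) = 1.25892.
True dip = arctan(1.25892) = 51.5°, dipping toward NE (azimuth ≈ 035°).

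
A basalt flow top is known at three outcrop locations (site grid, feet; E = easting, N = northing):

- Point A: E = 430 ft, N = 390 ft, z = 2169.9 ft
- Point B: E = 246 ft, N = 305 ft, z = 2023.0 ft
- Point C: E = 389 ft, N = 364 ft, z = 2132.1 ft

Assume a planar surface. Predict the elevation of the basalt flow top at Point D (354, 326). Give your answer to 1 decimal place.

2088.5 ft

Let the plane be z = a·E + b·N + c.
Point B−Point A: −184a − 85b = −146.9;  Point C−Point A: −41a − 26b = −37.8.
Solving gives a = 0.46682, b = 0.71771.
Then c = 2169.9 − a·430 − b·390 = 1689.26.
At (354, 326): z = 165.3 + 234.0 + 1689.26 = 2088.5 ft.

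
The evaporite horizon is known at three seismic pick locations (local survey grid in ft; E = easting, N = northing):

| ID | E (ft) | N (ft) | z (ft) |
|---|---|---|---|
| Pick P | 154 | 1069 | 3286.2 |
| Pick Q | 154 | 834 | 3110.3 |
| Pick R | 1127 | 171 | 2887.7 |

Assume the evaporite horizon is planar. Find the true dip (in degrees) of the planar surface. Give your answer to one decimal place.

Two edge vectors: Pick P→Pick Q = (0, -235, -175.9), Pick P→Pick R = (973, -898, -398.5).
Normal n = (Pick P→Pick Q) × (Pick P→Pick R) = (-64310.7, -171150.7, 228655).
So ∂z/∂E = −n_x/n_z = 0.28126 and ∂z/∂N = −n_y/n_z = 0.74851.
Gradient magnitude |∇z| = √(a² + b²) = √(0.07911 + 0.56027) = 0.79961.
True dip = arctan(0.79961) = 38.6°, dipping toward SSW (azimuth ≈ 201°).

38.6°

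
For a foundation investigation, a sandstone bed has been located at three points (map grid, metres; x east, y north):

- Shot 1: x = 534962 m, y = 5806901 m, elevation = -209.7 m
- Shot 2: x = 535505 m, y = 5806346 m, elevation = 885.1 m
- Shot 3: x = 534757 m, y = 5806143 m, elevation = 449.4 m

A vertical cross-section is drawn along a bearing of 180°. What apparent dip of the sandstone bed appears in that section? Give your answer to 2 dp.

47.94°

Two edge vectors: Shot 1→Shot 2 = (543, -555, 1094.8), Shot 1→Shot 3 = (-205, -758, 659.1).
Normal n = (Shot 1→Shot 2) × (Shot 1→Shot 3) = (464057.9, -582325.3, -525369).
So ∂z/∂x = −n_x/n_z = 0.88330 and ∂z/∂y = −n_y/n_z = −1.10841.
Unit vector along 180° is (sin 180°, cos 180°) = (0.0000, -1.0000).
Slope in that direction = a·(0.0000) + b·(-1.0000) = 1.10841.
Apparent dip = arctan|1.10841| = 47.94° (true dip is 54.8°, so apparent ≤ true as expected).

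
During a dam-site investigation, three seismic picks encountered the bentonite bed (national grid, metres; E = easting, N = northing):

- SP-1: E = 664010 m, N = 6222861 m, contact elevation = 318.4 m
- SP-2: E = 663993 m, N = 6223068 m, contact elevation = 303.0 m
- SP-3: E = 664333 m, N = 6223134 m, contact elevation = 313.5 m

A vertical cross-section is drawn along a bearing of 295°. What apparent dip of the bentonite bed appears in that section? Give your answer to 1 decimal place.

4.0°

Let the plane be z = a·E + b·N + c.
SP-2−SP-1: −17a + 207b = −15.4;  SP-3−SP-1: 323a + 273b = −4.9.
Solving gives a = 0.04461, b = −0.07073.
Unit vector along 295° is (sin 295°, cos 295°) = (-0.9063, 0.4226).
Slope in that direction = a·(-0.9063) + b·(0.4226) = −0.07033.
Apparent dip = arctan|0.07033| = 4.0° (true dip is 4.8°, so apparent ≤ true as expected).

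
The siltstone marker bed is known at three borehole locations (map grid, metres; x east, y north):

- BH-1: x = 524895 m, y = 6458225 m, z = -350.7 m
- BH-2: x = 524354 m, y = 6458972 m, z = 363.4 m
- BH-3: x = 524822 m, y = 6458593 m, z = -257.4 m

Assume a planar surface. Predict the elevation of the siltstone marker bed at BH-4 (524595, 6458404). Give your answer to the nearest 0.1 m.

48.0 m

Two edge vectors: BH-1→BH-2 = (-541, 747, 714.1), BH-1→BH-3 = (-73, 368, 93.3).
Normal n = (BH-1→BH-2) × (BH-1→BH-3) = (-193093.7, -1654, -144557).
So ∂z/∂x = −n_x/n_z = −1.335761672 and ∂z/∂y = −n_y/n_z = −0.011441853.
Intercept c from BH-1: -350.7 + 701134.62 + 73894.06 = 774677.99.
At (524595, 6458404): z = −700733.9 − 73896.1 + 774677.99 = 48.0 m.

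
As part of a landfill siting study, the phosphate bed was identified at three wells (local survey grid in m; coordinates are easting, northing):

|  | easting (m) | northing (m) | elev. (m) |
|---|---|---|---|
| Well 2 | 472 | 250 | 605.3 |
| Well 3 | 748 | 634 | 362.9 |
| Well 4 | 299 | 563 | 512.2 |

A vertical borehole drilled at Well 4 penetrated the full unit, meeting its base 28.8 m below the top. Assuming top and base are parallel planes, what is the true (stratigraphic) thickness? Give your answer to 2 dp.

25.61 m

Two edge vectors: Well 2→Well 3 = (276, 384, -242.4), Well 2→Well 4 = (-173, 313, -93.1).
Normal n = (Well 2→Well 3) × (Well 2→Well 4) = (40120.8, 67630.8, 152820).
So ∂z/∂easting = −n_x/n_z = −0.26254 and ∂z/∂northing = −n_y/n_z = −0.44255.
|∇z| = √(a²+b²) = 0.51457, so dip δ = arctan(0.51457) = 27.23°.
True thickness = vertical thickness × cos δ = 28.8 × cos 27.23° = 25.61 m.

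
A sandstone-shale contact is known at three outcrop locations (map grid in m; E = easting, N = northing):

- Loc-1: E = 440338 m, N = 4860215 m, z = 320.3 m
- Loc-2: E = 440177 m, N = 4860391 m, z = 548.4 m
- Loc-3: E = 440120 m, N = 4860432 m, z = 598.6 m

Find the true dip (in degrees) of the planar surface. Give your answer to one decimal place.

Two edge vectors: Loc-1→Loc-2 = (-161, 176, 228.1), Loc-1→Loc-3 = (-218, 217, 278.3).
Normal n = (Loc-1→Loc-2) × (Loc-1→Loc-3) = (-516.9, -4919.5, 3431).
So ∂z/∂E = −n_x/n_z = 0.15066 and ∂z/∂N = −n_y/n_z = 1.43384.
Gradient magnitude |∇z| = √(a² + b²) = √(0.02270 + 2.05589) = 1.44173.
True dip = arctan(1.44173) = 55.3°, dipping toward S (azimuth ≈ 186°).

55.3°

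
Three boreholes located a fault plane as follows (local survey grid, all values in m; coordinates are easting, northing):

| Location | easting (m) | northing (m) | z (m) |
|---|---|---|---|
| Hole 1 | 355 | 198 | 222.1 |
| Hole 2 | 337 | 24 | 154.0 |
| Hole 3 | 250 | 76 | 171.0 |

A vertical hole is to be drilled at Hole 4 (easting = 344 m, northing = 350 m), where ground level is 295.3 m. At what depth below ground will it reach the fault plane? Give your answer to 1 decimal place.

14.7 m

Let the plane be z = a·easting + b·northing + c.
Hole 2−Hole 1: −18a − 174b = −68.1;  Hole 3−Hole 1: −105a − 122b = −51.1.
Solving gives a = 0.03628, b = 0.38763.
Then c = 222.1 − a·355 − b·198 = 132.47.
At (344, 350): z_contact = 12.48 + 135.67 + 132.47 = 280.62 m.
Depth below ground = 295.3 − 280.62 = 14.7 m.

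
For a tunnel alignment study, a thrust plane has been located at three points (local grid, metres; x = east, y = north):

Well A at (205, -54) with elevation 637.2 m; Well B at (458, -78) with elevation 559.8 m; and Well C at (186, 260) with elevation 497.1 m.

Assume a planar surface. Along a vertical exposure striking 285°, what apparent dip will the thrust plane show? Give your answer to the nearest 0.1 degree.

12.3°

Two edge vectors: Well A→Well B = (253, -24, -77.4), Well A→Well C = (-19, 314, -140.1).
Normal n = (Well A→Well B) × (Well A→Well C) = (27666, 36915.9, 78986).
So ∂z/∂x = −n_x/n_z = −0.35026 and ∂z/∂y = −n_y/n_z = −0.46737.
Unit vector along 285° is (sin 285°, cos 285°) = (-0.9659, 0.2588).
Slope in that direction = a·(-0.9659) + b·(0.2588) = 0.21736.
Apparent dip = arctan|0.21736| = 12.3° (true dip is 30.3°, so apparent ≤ true as expected).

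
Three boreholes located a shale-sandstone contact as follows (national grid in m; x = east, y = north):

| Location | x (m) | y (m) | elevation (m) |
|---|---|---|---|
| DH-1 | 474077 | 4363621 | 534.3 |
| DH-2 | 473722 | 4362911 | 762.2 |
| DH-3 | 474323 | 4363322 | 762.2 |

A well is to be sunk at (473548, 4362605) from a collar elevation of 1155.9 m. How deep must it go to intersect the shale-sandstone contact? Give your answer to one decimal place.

302.5 m

Two edge vectors: DH-1→DH-2 = (-355, -710, 227.9), DH-1→DH-3 = (246, -299, 227.9).
Normal n = (DH-1→DH-2) × (DH-1→DH-3) = (-93666.9, 136967.9, 280805).
So ∂z/∂x = −n_x/n_z = 0.333565642 and ∂z/∂y = −n_y/n_z = −0.487768736.
Intercept c from DH-1: 534.3 − 158135.80 + 2128437.90 = 1970836.40.
At (473548, 4362605): z_contact = 157959.34 − 2127942.33 + 1970836.40 = 853.42 m.
Depth below ground = 1155.9 − 853.42 = 302.5 m.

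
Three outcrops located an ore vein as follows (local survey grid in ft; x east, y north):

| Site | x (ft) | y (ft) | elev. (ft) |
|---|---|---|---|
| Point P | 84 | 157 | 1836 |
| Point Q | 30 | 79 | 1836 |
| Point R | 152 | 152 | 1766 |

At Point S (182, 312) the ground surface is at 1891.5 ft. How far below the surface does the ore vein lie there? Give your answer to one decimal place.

Let the plane be z = a·x + b·y + c.
Point Q−Point P: −54a − 78b = 0;  Point R−Point P: 68a − 5b = −70.
Solving gives a = −0.97955, b = 0.67815.
Then c = 1836 − a·84 − b·157 = 1811.81.
At (182, 312): z_contact = −178.28 + 211.58 + 1811.81 = 1845.12 ft.
Depth below ground = 1891.5 − 1845.12 = 46.4 ft.

46.4 ft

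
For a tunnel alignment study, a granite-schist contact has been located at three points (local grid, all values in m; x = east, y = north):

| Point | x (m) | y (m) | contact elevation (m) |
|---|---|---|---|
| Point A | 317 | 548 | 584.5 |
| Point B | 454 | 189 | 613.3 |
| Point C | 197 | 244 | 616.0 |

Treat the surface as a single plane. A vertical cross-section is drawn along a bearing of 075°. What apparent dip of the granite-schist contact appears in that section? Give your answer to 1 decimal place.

3.0°

Two edge vectors: Point A→Point B = (137, -359, 28.8), Point A→Point C = (-120, -304, 31.5).
Normal n = (Point A→Point B) × (Point A→Point C) = (-2553.3, -7771.5, -84728).
So ∂z/∂x = −n_x/n_z = −0.03014 and ∂z/∂y = −n_y/n_z = −0.09172.
Unit vector along 075° is (sin 75°, cos 75°) = (0.9659, 0.2588).
Slope in that direction = a·(0.9659) + b·(0.2588) = −0.05285.
Apparent dip = arctan|0.05285| = 3.0° (true dip is 5.5°, so apparent ≤ true as expected).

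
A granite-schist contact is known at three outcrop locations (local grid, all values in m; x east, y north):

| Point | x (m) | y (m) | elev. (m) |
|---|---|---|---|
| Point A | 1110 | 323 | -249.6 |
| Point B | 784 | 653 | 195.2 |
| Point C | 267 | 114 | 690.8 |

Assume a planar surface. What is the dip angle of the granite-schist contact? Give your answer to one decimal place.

Let the plane be z = a·x + b·y + c.
Point B−Point A: −326a + 330b = 444.8;  Point C−Point A: −843a − 209b = 940.4.
Solving gives a = −1.16450, b = 0.19749.
Gradient magnitude |∇z| = √(a² + b²) = √(1.35607 + 0.03900) = 1.18113.
True dip = arctan(1.18113) = 49.7°, dipping toward E (azimuth ≈ 100°).

49.7°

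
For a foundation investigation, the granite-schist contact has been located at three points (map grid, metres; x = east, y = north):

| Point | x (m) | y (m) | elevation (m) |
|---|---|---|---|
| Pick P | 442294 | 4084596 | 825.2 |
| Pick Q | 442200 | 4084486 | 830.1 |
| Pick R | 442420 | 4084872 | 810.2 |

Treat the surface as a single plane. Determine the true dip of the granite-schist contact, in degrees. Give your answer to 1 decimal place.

4.0°

Two edge vectors: Pick P→Pick Q = (-94, -110, 4.9), Pick P→Pick R = (126, 276, -15).
Normal n = (Pick P→Pick Q) × (Pick P→Pick R) = (297.6, -792.6, -12084).
So ∂z/∂x = −n_x/n_z = 0.02463 and ∂z/∂y = −n_y/n_z = −0.06559.
Gradient magnitude |∇z| = √(a² + b²) = √(0.00061 + 0.00430) = 0.07006.
True dip = arctan(0.07006) = 4.0°, dipping toward NNW (azimuth ≈ 339°).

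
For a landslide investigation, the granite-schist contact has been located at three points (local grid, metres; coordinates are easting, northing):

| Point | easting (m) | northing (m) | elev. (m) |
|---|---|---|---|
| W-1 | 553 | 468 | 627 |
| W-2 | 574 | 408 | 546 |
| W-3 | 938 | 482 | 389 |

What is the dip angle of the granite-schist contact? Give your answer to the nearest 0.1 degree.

Two edge vectors: W-1→W-2 = (21, -60, -81), W-1→W-3 = (385, 14, -238).
Normal n = (W-1→W-2) × (W-1→W-3) = (15414, -26187, 23394).
So ∂z/∂easting = −n_x/n_z = −0.65889 and ∂z/∂northing = −n_y/n_z = 1.11939.
Gradient magnitude |∇z| = √(a² + b²) = √(0.43413 + 1.25303) = 1.29891.
True dip = arctan(1.29891) = 52.4°, dipping toward SSE (azimuth ≈ 150°).

52.4°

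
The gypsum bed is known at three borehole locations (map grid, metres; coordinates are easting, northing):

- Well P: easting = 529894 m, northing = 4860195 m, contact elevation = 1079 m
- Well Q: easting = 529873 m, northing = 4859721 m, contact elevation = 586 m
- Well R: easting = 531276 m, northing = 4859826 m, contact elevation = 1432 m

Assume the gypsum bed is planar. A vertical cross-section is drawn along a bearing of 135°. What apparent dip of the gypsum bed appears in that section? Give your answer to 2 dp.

19.10°

Two edge vectors: Well P→Well Q = (-21, -474, -493), Well P→Well R = (1382, -369, 353).
Normal n = (Well P→Well Q) × (Well P→Well R) = (-349239, -673913, 662817).
So ∂z/∂easting = −n_x/n_z = 0.52690 and ∂z/∂northing = −n_y/n_z = 1.01674.
Unit vector along 135° is (sin 135°, cos 135°) = (0.7071, -0.7071).
Slope in that direction = a·(0.7071) + b·(-0.7071) = −0.34637.
Apparent dip = arctan|0.34637| = 19.10° (true dip is 48.9°, so apparent ≤ true as expected).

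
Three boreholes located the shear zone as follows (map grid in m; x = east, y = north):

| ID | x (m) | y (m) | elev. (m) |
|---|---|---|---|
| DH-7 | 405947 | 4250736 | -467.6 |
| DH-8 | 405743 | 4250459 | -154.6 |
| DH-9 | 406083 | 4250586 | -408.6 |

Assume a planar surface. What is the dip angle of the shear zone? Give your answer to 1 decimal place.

42.5°

Two edge vectors: DH-7→DH-8 = (-204, -277, 313), DH-7→DH-9 = (136, -150, 59).
Normal n = (DH-7→DH-8) × (DH-7→DH-9) = (30607, 54604, 68272).
So ∂z/∂x = −n_x/n_z = −0.44831 and ∂z/∂y = −n_y/n_z = −0.79980.
Gradient magnitude |∇z| = √(a² + b²) = √(0.20098 + 0.63968) = 0.91688.
True dip = arctan(0.91688) = 42.5°, dipping toward NNE (azimuth ≈ 029°).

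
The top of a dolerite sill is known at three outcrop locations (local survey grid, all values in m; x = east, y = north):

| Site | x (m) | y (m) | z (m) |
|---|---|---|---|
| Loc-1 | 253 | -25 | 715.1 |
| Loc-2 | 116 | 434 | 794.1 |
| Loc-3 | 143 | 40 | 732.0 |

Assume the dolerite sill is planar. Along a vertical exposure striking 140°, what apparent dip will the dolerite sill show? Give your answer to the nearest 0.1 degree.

Two edge vectors: Loc-1→Loc-2 = (-137, 459, 79), Loc-1→Loc-3 = (-110, 65, 16.9).
Normal n = (Loc-1→Loc-2) × (Loc-1→Loc-3) = (2622.1, -6374.7, 41585).
So ∂z/∂x = −n_x/n_z = −0.06305 and ∂z/∂y = −n_y/n_z = 0.15329.
Unit vector along 140° is (sin 140°, cos 140°) = (0.6428, -0.7660).
Slope in that direction = a·(0.6428) + b·(-0.7660) = −0.15796.
Apparent dip = arctan|0.15796| = 9.0° (true dip is 9.4°, so apparent ≤ true as expected).

9.0°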